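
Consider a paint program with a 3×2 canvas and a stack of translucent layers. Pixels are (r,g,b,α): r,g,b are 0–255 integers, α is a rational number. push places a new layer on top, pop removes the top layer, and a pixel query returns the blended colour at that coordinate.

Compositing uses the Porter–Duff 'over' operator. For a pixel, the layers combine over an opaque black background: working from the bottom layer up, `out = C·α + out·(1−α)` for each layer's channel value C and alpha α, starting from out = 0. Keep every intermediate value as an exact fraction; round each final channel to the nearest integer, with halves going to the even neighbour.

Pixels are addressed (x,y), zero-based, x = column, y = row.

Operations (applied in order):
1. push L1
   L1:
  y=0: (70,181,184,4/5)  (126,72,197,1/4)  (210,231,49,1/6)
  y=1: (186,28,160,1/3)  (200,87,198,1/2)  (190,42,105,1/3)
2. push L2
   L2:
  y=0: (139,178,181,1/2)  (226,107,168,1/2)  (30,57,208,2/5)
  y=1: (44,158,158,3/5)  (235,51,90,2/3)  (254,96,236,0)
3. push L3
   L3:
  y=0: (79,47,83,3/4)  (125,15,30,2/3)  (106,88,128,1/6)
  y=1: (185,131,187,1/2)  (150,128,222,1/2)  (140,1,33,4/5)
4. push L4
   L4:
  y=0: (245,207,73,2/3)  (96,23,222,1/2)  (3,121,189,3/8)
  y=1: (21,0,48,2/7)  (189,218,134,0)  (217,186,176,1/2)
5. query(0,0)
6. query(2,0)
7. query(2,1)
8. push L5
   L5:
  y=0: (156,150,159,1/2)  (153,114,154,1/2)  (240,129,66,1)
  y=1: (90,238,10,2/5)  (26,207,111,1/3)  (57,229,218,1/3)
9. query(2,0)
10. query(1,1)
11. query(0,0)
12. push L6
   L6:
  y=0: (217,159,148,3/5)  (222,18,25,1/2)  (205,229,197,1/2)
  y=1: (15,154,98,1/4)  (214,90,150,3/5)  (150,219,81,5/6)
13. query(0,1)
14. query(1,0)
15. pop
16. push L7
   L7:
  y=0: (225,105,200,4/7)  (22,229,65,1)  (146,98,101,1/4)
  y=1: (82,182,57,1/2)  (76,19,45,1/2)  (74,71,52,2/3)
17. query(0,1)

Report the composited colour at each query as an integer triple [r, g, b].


query (0,0) [L1,L2,L3,L4] — begin 0,0,0
+L1 (α=4/5) → [56, 724/5, 736/5]
+L2 (α=1/2) → [195/2, 807/5, 1641/10]
+L3 (α=3/4) → [669/8, 378/5, 4131/40]
+L4 (α=2/3) → [4589/24, 816/5, 9971/120]
= [191, 163, 83]

(2,0) stack=L1,L2,L3,L4; from [0,0,0]:
+L1 (α=1/6) → [35, 77/2, 49/6]
+L2 (α=2/5) → [33, 459/10, 881/10]
+L3 (α=1/6) → [271/6, 635/12, 379/4]
+L4 (α=3/8) → [1409/48, 7531/96, 4163/32]
= [29, 78, 130]

query (2,1) [L1,L2,L3,L4] — begin 0,0,0
after L1 α=1/3: [190/3, 14, 35]
after L2 α=0: [190/3, 14, 35]
after L3 α=4/5: [374/3, 18/5, 167/5]
after L4 α=1/2: [1025/6, 474/5, 1047/10]
= [171, 95, 105]

at x=2,y=0 over L1,L2,L3,L4,L5:
+L1 (α=1/6) → [35, 77/2, 49/6]
+L2 (α=2/5) → [33, 459/10, 881/10]
+L3 (α=1/6) → [271/6, 635/12, 379/4]
+L4 (α=3/8) → [1409/48, 7531/96, 4163/32]
+L5 (α=1) → [240, 129, 66]
rounded: [240, 129, 66]

(1,1) stack=L1,L2,L3,L4,L5; from [0,0,0]:
+L1 (α=1/2) → [100, 87/2, 99]
+L2 (α=2/3) → [190, 97/2, 93]
+L3 (α=1/2) → [170, 353/4, 315/2]
+L4 (α=0) → [170, 353/4, 315/2]
+L5 (α=1/3) → [122, 767/6, 142]
→ [122, 128, 142]

at x=0,y=0 over L1,L2,L3,L4,L5:
+L1 (α=4/5) → [56, 724/5, 736/5]
+L2 (α=1/2) → [195/2, 807/5, 1641/10]
+L3 (α=3/4) → [669/8, 378/5, 4131/40]
+L4 (α=2/3) → [4589/24, 816/5, 9971/120]
+L5 (α=1/2) → [8333/48, 783/5, 29051/240]
rounded: [174, 157, 121]

query (0,1) [L1,L2,L3,L4,L5,L6] — begin 0,0,0
after L1 α=1/3: [62, 28/3, 160/3]
after L2 α=3/5: [256/5, 1478/15, 1742/15]
after L3 α=1/2: [1181/10, 3443/30, 4547/30]
after L4 α=2/7: [1265/14, 3443/42, 5123/42]
after L5 α=2/5: [1263/14, 10107/70, 5403/70]
after L6 α=1/4: [3999/56, 41101/280, 23069/280]
rounded: [71, 147, 82]

query (1,0) [L1,L2,L3,L4,L5,L6] — begin 0,0,0
L1 α=1/4: [63/2, 18, 197/4]
L2 α=1/2: [515/4, 125/2, 869/8]
L3 α=2/3: [505/4, 185/6, 1349/24]
L4 α=1/2: [889/8, 323/12, 6677/48]
L5 α=1/2: [2113/16, 1691/24, 14069/96]
L6 α=1/2: [5665/32, 2123/48, 16469/192]
rounded: [177, 44, 86]

(0,1) stack=L1,L2,L3,L4,L5,L7; from [0,0,0]:
after L1 α=1/3: [62, 28/3, 160/3]
after L2 α=3/5: [256/5, 1478/15, 1742/15]
after L3 α=1/2: [1181/10, 3443/30, 4547/30]
after L4 α=2/7: [1265/14, 3443/42, 5123/42]
after L5 α=2/5: [1263/14, 10107/70, 5403/70]
after L7 α=1/2: [2411/28, 22847/140, 9393/140]
rounded: [86, 163, 67]


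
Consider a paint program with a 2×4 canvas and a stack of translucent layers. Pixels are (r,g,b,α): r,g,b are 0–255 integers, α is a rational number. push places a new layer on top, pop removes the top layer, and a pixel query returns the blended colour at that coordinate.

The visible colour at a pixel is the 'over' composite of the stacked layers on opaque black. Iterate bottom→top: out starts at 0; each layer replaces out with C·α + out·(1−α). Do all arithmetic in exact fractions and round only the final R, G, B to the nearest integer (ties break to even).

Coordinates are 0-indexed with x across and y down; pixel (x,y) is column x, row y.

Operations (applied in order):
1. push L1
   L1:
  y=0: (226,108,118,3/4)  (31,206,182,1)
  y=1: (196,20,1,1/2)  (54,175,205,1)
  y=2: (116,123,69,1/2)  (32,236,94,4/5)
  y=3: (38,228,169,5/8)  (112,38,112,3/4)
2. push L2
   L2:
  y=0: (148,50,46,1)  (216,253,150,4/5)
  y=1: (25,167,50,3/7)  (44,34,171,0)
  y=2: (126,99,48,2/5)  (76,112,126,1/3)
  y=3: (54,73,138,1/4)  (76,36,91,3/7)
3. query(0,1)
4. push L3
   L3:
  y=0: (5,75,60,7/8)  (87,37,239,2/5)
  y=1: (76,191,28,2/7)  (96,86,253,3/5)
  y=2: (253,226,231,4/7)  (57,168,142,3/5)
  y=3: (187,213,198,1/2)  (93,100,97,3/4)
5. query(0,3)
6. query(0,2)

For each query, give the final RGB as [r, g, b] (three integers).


at x=0,y=1 over L1,L2:
after L1 α=1/2: [98, 10, 1/2]
after L2 α=3/7: [467/7, 541/7, 152/7]
= [67, 77, 22]

at x=0,y=3 over L1,L2,L3:
+L1 (α=5/8) → [95/4, 285/2, 845/8]
+L2 (α=1/4) → [501/16, 1001/8, 3639/32]
+L3 (α=1/2) → [3493/32, 2705/16, 9975/64]
= [109, 169, 156]

query (0,2) [L1,L2,L3] — begin 0,0,0
L1 α=1/2: [58, 123/2, 69/2]
L2 α=2/5: [426/5, 153/2, 399/10]
L3 α=4/7: [6338/35, 2267/14, 1491/10]
= [181, 162, 149]


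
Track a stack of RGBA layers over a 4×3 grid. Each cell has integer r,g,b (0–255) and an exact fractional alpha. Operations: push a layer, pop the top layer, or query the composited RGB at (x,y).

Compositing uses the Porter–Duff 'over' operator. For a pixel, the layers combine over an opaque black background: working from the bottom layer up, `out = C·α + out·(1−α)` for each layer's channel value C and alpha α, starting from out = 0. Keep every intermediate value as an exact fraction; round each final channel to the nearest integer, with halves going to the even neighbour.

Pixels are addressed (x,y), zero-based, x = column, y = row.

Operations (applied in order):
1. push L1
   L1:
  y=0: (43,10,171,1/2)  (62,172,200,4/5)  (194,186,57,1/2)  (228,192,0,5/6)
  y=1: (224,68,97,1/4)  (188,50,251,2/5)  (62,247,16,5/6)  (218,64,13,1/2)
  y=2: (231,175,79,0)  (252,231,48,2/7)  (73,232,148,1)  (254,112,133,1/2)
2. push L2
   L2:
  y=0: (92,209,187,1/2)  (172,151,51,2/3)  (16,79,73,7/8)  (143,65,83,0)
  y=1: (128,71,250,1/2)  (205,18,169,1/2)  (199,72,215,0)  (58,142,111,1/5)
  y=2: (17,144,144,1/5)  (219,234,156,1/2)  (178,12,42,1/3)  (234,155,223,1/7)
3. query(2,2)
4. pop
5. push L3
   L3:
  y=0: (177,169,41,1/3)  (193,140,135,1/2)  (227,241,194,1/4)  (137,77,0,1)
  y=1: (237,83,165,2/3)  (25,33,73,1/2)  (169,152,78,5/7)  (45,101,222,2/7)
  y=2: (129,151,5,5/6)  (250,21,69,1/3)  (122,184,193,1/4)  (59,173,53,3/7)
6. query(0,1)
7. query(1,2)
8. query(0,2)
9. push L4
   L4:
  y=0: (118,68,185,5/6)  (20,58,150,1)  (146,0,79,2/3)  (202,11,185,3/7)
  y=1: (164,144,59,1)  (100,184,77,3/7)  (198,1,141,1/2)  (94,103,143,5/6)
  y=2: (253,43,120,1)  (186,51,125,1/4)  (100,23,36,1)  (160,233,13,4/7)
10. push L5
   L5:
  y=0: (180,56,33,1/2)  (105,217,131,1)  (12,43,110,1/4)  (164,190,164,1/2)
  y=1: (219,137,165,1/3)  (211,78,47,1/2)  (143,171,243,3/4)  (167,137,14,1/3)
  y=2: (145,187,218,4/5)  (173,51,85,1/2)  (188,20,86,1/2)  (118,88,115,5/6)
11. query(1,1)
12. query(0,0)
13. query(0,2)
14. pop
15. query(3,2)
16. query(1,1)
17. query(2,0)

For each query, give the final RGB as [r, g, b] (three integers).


at x=2,y=2 over L1,L2:
after L1 α=1: [73, 232, 148]
after L2 α=1/3: [108, 476/3, 338/3]
rounded: [108, 159, 113]

query (0,1) [L1,L3] — begin 0,0,0
after L1 α=1/4: [56, 17, 97/4]
after L3 α=2/3: [530/3, 61, 1417/12]
rounded: [177, 61, 118]

(1,2) stack=L1,L3; from [0,0,0]:
L1 α=2/7: [72, 66, 96/7]
L3 α=1/3: [394/3, 51, 225/7]
= [131, 51, 32]

(0,2) stack=L1,L3; from [0,0,0]:
+L1 (α=0) → [0, 0, 0]
+L3 (α=5/6) → [215/2, 755/6, 25/6]
→ [108, 126, 4]

at x=1,y=1 over L1,L3,L4,L5:
+L1 (α=2/5) → [376/5, 20, 502/5]
+L3 (α=1/2) → [501/10, 53/2, 867/10]
+L4 (α=3/7) → [2502/35, 94, 2889/35]
+L5 (α=1/2) → [9887/70, 86, 2267/35]
= [141, 86, 65]

query (0,0) [L1,L3,L4,L5] — begin 0,0,0
+L1 (α=1/2) → [43/2, 5, 171/2]
+L3 (α=1/3) → [220/3, 179/3, 212/3]
+L4 (α=5/6) → [995/9, 1199/18, 2987/18]
+L5 (α=1/2) → [2615/18, 2207/36, 3581/36]
rounded: [145, 61, 99]

query (0,2) [L1,L3,L4,L5] — begin 0,0,0
after L1 α=0: [0, 0, 0]
after L3 α=5/6: [215/2, 755/6, 25/6]
after L4 α=1: [253, 43, 120]
after L5 α=4/5: [833/5, 791/5, 992/5]
= [167, 158, 198]

(3,2) stack=L1,L3,L4; from [0,0,0]:
+L1 (α=1/2) → [127, 56, 133/2]
+L3 (α=3/7) → [685/7, 743/7, 425/7]
+L4 (α=4/7) → [6535/49, 8753/49, 1639/49]
rounded: [133, 179, 33]

(1,1) stack=L1,L3,L4; from [0,0,0]:
+L1 (α=2/5) → [376/5, 20, 502/5]
+L3 (α=1/2) → [501/10, 53/2, 867/10]
+L4 (α=3/7) → [2502/35, 94, 2889/35]
= [71, 94, 83]

query (2,0) [L1,L3,L4] — begin 0,0,0
L1 α=1/2: [97, 93, 57/2]
L3 α=1/4: [259/2, 130, 559/8]
L4 α=2/3: [281/2, 130/3, 1823/24]
→ [140, 43, 76]


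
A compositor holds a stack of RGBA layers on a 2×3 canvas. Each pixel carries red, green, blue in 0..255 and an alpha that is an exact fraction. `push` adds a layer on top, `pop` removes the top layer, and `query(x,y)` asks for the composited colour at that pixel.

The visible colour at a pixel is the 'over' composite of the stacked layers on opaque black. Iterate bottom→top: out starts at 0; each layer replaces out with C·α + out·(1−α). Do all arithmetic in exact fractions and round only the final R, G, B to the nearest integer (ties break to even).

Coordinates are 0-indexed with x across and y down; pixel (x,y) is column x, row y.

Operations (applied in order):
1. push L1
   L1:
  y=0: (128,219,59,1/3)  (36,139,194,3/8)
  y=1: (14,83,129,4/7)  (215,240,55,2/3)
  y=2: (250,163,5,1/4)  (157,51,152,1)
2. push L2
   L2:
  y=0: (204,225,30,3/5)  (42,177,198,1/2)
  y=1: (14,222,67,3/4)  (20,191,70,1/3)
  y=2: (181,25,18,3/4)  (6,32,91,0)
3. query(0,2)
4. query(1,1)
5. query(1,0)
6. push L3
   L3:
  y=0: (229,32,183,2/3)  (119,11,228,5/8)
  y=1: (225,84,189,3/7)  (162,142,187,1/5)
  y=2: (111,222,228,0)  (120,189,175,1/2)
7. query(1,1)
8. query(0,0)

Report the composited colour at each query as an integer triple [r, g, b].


at x=0,y=2 over L1,L2:
L1 α=1/4: [125/2, 163/4, 5/4]
L2 α=3/4: [1211/8, 463/16, 221/16]
= [151, 29, 14]

at x=1,y=1 over L1,L2:
L1 α=2/3: [430/3, 160, 110/3]
L2 α=1/3: [920/9, 511/3, 430/9]
= [102, 170, 48]

(1,0) stack=L1,L2; from [0,0,0]:
after L1 α=3/8: [27/2, 417/8, 291/4]
after L2 α=1/2: [111/4, 1833/16, 1083/8]
= [28, 115, 135]

(1,1) stack=L1,L2,L3; from [0,0,0]:
after L1 α=2/3: [430/3, 160, 110/3]
after L2 α=1/3: [920/9, 511/3, 430/9]
after L3 α=1/5: [5138/45, 494/3, 3403/45]
rounded: [114, 165, 76]

(0,0) stack=L1,L2,L3; from [0,0,0]:
+L1 (α=1/3) → [128/3, 73, 59/3]
+L2 (α=3/5) → [2092/15, 821/5, 388/15]
+L3 (α=2/3) → [8962/45, 1141/15, 5878/45]
= [199, 76, 131]


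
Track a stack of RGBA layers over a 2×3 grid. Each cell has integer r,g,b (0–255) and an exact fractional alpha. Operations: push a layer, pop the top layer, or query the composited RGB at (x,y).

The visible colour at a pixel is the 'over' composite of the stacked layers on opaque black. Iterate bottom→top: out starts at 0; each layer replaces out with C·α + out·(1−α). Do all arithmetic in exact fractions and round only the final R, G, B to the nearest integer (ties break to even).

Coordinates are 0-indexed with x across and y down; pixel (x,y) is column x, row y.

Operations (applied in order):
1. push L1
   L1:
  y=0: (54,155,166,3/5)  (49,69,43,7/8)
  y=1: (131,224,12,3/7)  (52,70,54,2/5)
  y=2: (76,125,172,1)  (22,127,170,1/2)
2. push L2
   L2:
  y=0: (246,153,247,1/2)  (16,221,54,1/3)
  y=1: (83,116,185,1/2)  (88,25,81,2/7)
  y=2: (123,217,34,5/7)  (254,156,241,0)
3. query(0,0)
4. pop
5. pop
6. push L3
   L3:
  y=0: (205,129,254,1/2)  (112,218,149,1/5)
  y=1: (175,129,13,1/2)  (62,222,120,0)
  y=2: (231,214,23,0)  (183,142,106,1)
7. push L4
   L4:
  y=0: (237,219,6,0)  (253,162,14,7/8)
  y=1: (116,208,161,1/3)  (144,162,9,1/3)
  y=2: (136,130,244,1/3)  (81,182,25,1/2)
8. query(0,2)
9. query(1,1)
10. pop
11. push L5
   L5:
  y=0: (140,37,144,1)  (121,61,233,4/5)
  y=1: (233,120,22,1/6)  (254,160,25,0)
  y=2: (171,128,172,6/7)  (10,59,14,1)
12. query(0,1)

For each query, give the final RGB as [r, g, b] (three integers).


query (0,0) [L1,L2] — begin 0,0,0
+L1 (α=3/5) → [162/5, 93, 498/5]
+L2 (α=1/2) → [696/5, 123, 1733/10]
= [139, 123, 173]

(0,2) stack=L3,L4; from [0,0,0]:
L3 α=0: [0, 0, 0]
L4 α=1/3: [136/3, 130/3, 244/3]
rounded: [45, 43, 81]

(1,1) stack=L3,L4; from [0,0,0]:
L3 α=0: [0, 0, 0]
L4 α=1/3: [48, 54, 3]
rounded: [48, 54, 3]

at x=0,y=1 over L3,L5:
+L3 (α=1/2) → [175/2, 129/2, 13/2]
+L5 (α=1/6) → [447/4, 295/4, 109/12]
rounded: [112, 74, 9]


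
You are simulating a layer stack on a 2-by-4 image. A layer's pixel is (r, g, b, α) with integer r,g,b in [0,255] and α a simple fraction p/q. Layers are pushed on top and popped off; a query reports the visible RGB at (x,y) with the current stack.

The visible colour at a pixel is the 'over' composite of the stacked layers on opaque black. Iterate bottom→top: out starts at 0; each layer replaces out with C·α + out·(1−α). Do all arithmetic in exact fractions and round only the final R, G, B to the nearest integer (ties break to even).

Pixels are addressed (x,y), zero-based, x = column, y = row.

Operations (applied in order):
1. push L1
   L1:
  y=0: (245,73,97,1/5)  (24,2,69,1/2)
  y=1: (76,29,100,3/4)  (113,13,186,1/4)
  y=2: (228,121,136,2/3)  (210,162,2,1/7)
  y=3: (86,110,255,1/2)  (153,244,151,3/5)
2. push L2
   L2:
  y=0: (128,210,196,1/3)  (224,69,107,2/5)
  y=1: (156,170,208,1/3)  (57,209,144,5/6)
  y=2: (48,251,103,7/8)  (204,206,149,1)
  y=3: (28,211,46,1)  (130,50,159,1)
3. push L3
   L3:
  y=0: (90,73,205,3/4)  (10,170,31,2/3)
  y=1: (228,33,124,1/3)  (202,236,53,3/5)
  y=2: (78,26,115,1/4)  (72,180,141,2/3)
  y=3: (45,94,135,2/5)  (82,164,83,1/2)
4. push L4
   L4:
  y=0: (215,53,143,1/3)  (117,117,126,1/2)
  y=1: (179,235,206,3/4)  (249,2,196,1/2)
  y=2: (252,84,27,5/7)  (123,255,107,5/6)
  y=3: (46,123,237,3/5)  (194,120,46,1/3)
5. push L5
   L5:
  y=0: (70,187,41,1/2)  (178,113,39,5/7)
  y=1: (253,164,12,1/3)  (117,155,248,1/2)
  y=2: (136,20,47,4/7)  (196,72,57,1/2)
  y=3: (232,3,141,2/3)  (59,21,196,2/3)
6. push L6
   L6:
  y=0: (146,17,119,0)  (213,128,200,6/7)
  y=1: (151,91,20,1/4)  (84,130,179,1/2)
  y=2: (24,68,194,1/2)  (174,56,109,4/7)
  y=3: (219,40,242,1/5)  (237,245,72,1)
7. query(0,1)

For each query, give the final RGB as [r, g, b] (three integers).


at x=0,y=1 over L1,L2,L3,L4,L5,L6:
L1 α=3/4: [57, 87/4, 75]
L2 α=1/3: [90, 427/6, 358/3]
L3 α=1/3: [136, 526/9, 1088/9]
L4 α=3/4: [673/4, 6871/36, 3325/18]
L5 α=1/3: [393/2, 9823/54, 3433/27]
L6 α=1/4: [1481/8, 11461/72, 3613/36]
→ [185, 159, 100]


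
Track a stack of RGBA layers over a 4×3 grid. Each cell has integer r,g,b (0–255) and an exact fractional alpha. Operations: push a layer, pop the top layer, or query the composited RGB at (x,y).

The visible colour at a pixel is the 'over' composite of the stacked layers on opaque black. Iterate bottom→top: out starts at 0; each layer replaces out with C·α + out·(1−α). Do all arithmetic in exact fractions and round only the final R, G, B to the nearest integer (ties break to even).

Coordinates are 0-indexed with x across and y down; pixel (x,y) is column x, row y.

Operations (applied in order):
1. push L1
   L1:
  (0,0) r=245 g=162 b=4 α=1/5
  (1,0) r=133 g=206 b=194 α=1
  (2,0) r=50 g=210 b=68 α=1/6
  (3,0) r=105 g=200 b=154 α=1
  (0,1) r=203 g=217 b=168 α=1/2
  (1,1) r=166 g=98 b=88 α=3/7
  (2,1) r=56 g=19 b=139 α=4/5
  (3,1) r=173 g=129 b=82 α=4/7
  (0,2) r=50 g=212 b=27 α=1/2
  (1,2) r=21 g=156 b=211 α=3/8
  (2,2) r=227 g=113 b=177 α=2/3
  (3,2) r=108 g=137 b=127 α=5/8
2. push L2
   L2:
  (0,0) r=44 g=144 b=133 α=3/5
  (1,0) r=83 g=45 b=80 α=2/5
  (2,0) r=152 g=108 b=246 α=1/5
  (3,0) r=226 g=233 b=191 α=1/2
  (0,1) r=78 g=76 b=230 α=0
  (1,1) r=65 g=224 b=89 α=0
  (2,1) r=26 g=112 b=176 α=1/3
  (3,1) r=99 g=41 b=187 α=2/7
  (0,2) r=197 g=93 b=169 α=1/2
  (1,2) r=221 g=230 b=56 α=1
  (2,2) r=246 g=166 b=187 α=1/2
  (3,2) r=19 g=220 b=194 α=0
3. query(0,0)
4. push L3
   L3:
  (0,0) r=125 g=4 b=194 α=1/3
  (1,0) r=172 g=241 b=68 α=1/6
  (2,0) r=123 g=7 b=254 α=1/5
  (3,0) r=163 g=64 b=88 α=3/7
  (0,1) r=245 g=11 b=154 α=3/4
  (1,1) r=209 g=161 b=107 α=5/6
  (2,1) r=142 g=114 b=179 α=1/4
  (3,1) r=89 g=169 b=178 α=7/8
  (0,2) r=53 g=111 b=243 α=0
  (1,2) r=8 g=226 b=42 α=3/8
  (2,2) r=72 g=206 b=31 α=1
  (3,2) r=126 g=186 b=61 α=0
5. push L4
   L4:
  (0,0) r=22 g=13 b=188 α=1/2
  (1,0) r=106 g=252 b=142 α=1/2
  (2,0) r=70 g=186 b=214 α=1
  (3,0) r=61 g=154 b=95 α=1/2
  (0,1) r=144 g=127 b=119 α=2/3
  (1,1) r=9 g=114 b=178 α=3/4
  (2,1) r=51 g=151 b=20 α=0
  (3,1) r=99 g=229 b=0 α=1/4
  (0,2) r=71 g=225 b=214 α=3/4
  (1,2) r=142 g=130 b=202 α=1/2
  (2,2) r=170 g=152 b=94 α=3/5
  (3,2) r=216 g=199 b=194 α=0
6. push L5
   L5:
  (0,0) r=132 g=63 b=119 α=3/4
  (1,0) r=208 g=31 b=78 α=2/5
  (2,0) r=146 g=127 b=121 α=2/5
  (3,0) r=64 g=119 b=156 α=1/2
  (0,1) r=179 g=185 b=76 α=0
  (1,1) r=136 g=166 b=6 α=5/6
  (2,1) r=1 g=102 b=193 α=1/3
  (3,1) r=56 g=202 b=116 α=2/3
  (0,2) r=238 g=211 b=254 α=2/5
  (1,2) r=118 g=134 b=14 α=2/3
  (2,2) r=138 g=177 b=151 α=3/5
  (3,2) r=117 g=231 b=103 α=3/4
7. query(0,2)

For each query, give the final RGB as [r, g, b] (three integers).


at x=0,y=0 over L1,L2:
after L1 α=1/5: [49, 162/5, 4/5]
after L2 α=3/5: [46, 2484/25, 2003/25]
→ [46, 99, 80]

query (0,2) [L1,L2,L3,L4,L5] — begin 0,0,0
L1 α=1/2: [25, 106, 27/2]
L2 α=1/2: [111, 199/2, 365/4]
L3 α=0: [111, 199/2, 365/4]
L4 α=3/4: [81, 1549/8, 2933/16]
L5 α=2/5: [719/5, 8023/40, 16927/80]
= [144, 201, 212]


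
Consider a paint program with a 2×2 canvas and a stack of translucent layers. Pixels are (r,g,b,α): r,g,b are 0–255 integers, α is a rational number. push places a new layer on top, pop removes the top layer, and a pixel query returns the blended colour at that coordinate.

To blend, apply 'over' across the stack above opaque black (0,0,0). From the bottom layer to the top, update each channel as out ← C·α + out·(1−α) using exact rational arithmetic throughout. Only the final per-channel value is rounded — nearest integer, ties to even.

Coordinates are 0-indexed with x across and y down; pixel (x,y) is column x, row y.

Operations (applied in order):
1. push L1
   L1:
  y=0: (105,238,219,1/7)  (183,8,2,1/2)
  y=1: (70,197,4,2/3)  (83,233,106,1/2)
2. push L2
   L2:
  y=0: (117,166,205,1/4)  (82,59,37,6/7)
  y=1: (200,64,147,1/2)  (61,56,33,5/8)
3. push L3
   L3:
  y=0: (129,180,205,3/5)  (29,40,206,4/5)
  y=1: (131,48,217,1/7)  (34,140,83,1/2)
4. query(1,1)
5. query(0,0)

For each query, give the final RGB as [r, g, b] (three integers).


at x=1,y=1 over L1,L2,L3:
L1 α=1/2: [83/2, 233/2, 53]
L2 α=5/8: [859/16, 1259/16, 81/2]
L3 α=1/2: [1403/32, 3499/32, 247/4]
rounded: [44, 109, 62]

query (0,0) [L1,L2,L3] — begin 0,0,0
after L1 α=1/7: [15, 34, 219/7]
after L2 α=1/4: [81/2, 67, 523/7]
after L3 α=3/5: [468/5, 674/5, 5351/35]
→ [94, 135, 153]


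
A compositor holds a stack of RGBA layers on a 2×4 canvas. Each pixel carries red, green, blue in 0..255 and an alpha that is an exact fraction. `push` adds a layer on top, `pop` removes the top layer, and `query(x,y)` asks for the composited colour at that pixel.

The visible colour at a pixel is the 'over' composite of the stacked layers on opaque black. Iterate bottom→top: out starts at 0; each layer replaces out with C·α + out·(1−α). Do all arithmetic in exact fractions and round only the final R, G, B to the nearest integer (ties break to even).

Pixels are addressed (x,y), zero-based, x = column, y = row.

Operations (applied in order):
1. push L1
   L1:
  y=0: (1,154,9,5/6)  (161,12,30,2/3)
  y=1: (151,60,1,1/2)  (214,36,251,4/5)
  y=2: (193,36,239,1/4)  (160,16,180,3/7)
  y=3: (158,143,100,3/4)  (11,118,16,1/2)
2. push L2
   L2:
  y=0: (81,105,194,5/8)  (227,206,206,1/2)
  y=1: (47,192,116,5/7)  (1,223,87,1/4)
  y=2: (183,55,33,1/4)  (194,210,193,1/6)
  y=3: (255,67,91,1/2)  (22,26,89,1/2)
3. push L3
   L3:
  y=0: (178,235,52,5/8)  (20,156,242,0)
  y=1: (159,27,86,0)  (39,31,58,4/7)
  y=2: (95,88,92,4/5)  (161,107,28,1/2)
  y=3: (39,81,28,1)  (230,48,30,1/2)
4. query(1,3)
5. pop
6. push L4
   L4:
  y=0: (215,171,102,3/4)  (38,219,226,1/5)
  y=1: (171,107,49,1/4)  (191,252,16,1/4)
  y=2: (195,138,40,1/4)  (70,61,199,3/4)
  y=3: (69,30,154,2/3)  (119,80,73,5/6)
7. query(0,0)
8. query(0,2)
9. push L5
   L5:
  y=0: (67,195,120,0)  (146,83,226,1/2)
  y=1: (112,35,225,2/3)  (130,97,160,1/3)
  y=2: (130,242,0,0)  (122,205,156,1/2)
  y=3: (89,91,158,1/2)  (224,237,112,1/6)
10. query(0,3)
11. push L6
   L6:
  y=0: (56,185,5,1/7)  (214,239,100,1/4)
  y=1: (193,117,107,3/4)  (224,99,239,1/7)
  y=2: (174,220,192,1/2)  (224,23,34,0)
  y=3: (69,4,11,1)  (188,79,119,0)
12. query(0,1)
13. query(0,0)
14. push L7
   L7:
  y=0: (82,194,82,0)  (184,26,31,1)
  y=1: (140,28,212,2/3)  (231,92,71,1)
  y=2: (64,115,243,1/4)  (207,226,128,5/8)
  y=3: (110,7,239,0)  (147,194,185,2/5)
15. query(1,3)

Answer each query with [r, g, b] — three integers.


at x=1,y=3 over L1,L2,L3:
L1 α=1/2: [11/2, 59, 8]
L2 α=1/2: [55/4, 85/2, 97/2]
L3 α=1/2: [975/8, 181/4, 157/4]
→ [122, 45, 39]

at x=0,y=0 over L1,L2,L4:
after L1 α=5/6: [5/6, 385/3, 15/2]
after L2 α=5/8: [815/16, 455/4, 1985/16]
after L4 α=3/4: [11135/64, 2507/16, 6881/64]
→ [174, 157, 108]

query (0,2) [L1,L2,L4] — begin 0,0,0
after L1 α=1/4: [193/4, 9, 239/4]
after L2 α=1/4: [1311/16, 41/2, 849/16]
after L4 α=1/4: [7053/64, 399/8, 3187/64]
→ [110, 50, 50]

(0,3) stack=L1,L2,L4,L5; from [0,0,0]:
L1 α=3/4: [237/2, 429/4, 75]
L2 α=1/2: [747/4, 697/8, 83]
L4 α=2/3: [433/4, 1177/24, 391/3]
L5 α=1/2: [789/8, 3361/48, 865/6]
rounded: [99, 70, 144]

query (0,1) [L1,L2,L4,L5,L6] — begin 0,0,0
after L1 α=1/2: [151/2, 30, 1/2]
after L2 α=5/7: [386/7, 1020/7, 83]
after L4 α=1/4: [2355/28, 3809/28, 149/2]
after L5 α=2/3: [8627/84, 1923/28, 1049/6]
after L6 α=3/4: [57263/336, 11751/112, 2975/24]
→ [170, 105, 124]

(0,0) stack=L1,L2,L4,L5,L6; from [0,0,0]:
L1 α=5/6: [5/6, 385/3, 15/2]
L2 α=5/8: [815/16, 455/4, 1985/16]
L4 α=3/4: [11135/64, 2507/16, 6881/64]
L5 α=0: [11135/64, 2507/16, 6881/64]
L6 α=1/7: [35197/224, 9001/56, 20803/224]
rounded: [157, 161, 93]

at x=1,y=3 over L1,L2,L4,L5,L6,L7:
+L1 (α=1/2) → [11/2, 59, 8]
+L2 (α=1/2) → [55/4, 85/2, 97/2]
+L4 (α=5/6) → [2435/24, 295/4, 827/12]
+L5 (α=1/6) → [17551/144, 2423/24, 5479/72]
+L6 (α=0) → [17551/144, 2423/24, 5479/72]
+L7 (α=2/5) → [31663/240, 5527/40, 14359/120]
→ [132, 138, 120]


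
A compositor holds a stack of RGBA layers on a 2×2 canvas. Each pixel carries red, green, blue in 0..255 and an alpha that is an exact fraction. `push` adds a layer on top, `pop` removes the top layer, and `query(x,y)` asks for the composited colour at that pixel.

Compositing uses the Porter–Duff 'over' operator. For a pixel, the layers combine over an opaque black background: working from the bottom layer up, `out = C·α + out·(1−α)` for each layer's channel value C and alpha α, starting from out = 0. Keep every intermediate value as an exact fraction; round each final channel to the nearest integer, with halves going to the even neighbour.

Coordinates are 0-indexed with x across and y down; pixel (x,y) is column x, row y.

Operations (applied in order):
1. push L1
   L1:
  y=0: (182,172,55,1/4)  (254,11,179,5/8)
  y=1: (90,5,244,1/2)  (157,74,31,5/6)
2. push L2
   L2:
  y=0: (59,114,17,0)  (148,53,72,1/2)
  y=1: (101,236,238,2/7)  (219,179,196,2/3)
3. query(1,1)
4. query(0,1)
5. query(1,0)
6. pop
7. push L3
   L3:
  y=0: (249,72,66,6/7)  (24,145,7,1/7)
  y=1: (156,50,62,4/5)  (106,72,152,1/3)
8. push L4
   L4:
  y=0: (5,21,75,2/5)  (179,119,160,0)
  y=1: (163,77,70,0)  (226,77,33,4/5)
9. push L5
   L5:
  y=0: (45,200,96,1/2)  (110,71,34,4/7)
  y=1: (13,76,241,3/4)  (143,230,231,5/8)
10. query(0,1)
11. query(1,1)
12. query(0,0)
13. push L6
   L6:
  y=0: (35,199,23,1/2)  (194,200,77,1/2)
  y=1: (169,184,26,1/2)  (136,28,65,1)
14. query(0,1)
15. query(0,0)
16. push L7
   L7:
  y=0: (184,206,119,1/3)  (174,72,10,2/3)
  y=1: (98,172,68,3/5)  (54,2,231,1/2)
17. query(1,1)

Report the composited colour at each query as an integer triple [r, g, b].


query (1,1) [L1,L2] — begin 0,0,0
+L1 (α=5/6) → [785/6, 185/3, 155/6]
+L2 (α=2/3) → [3413/18, 1259/9, 2507/18]
rounded: [190, 140, 139]

at x=0,y=1 over L1,L2:
after L1 α=1/2: [45, 5/2, 122]
after L2 α=2/7: [61, 969/14, 1086/7]
= [61, 69, 155]

at x=1,y=0 over L1,L2:
+L1 (α=5/8) → [635/4, 55/8, 895/8]
+L2 (α=1/2) → [1227/8, 479/16, 1471/16]
rounded: [153, 30, 92]

at x=0,y=1 over L1,L3,L4,L5:
L1 α=1/2: [45, 5/2, 122]
L3 α=4/5: [669/5, 81/2, 74]
L4 α=0: [669/5, 81/2, 74]
L5 α=3/4: [216/5, 537/8, 797/4]
rounded: [43, 67, 199]

at x=1,y=1 over L1,L3,L4,L5:
after L1 α=5/6: [785/6, 185/3, 155/6]
after L3 α=1/3: [1103/9, 586/9, 611/9]
after L4 α=4/5: [9239/45, 3358/45, 1799/45]
after L5 α=5/8: [4991/30, 2576/15, 4781/30]
= [166, 172, 159]

(0,0) stack=L1,L3,L4,L5; from [0,0,0]:
after L1 α=1/4: [91/2, 43, 55/4]
after L3 α=6/7: [3079/14, 475/7, 1639/28]
after L4 α=2/5: [9377/70, 1719/35, 9117/140]
after L5 α=1/2: [12527/140, 8719/70, 22557/280]
= [89, 125, 81]

(0,1) stack=L1,L3,L4,L5,L6; from [0,0,0]:
L1 α=1/2: [45, 5/2, 122]
L3 α=4/5: [669/5, 81/2, 74]
L4 α=0: [669/5, 81/2, 74]
L5 α=3/4: [216/5, 537/8, 797/4]
L6 α=1/2: [1061/10, 2009/16, 901/8]
→ [106, 126, 113]

(0,0) stack=L1,L3,L4,L5,L6; from [0,0,0]:
L1 α=1/4: [91/2, 43, 55/4]
L3 α=6/7: [3079/14, 475/7, 1639/28]
L4 α=2/5: [9377/70, 1719/35, 9117/140]
L5 α=1/2: [12527/140, 8719/70, 22557/280]
L6 α=1/2: [17427/280, 22649/140, 28997/560]
→ [62, 162, 52]

at x=1,y=1 over L1,L3,L4,L5,L6,L7:
after L1 α=5/6: [785/6, 185/3, 155/6]
after L3 α=1/3: [1103/9, 586/9, 611/9]
after L4 α=4/5: [9239/45, 3358/45, 1799/45]
after L5 α=5/8: [4991/30, 2576/15, 4781/30]
after L6 α=1: [136, 28, 65]
after L7 α=1/2: [95, 15, 148]
rounded: [95, 15, 148]


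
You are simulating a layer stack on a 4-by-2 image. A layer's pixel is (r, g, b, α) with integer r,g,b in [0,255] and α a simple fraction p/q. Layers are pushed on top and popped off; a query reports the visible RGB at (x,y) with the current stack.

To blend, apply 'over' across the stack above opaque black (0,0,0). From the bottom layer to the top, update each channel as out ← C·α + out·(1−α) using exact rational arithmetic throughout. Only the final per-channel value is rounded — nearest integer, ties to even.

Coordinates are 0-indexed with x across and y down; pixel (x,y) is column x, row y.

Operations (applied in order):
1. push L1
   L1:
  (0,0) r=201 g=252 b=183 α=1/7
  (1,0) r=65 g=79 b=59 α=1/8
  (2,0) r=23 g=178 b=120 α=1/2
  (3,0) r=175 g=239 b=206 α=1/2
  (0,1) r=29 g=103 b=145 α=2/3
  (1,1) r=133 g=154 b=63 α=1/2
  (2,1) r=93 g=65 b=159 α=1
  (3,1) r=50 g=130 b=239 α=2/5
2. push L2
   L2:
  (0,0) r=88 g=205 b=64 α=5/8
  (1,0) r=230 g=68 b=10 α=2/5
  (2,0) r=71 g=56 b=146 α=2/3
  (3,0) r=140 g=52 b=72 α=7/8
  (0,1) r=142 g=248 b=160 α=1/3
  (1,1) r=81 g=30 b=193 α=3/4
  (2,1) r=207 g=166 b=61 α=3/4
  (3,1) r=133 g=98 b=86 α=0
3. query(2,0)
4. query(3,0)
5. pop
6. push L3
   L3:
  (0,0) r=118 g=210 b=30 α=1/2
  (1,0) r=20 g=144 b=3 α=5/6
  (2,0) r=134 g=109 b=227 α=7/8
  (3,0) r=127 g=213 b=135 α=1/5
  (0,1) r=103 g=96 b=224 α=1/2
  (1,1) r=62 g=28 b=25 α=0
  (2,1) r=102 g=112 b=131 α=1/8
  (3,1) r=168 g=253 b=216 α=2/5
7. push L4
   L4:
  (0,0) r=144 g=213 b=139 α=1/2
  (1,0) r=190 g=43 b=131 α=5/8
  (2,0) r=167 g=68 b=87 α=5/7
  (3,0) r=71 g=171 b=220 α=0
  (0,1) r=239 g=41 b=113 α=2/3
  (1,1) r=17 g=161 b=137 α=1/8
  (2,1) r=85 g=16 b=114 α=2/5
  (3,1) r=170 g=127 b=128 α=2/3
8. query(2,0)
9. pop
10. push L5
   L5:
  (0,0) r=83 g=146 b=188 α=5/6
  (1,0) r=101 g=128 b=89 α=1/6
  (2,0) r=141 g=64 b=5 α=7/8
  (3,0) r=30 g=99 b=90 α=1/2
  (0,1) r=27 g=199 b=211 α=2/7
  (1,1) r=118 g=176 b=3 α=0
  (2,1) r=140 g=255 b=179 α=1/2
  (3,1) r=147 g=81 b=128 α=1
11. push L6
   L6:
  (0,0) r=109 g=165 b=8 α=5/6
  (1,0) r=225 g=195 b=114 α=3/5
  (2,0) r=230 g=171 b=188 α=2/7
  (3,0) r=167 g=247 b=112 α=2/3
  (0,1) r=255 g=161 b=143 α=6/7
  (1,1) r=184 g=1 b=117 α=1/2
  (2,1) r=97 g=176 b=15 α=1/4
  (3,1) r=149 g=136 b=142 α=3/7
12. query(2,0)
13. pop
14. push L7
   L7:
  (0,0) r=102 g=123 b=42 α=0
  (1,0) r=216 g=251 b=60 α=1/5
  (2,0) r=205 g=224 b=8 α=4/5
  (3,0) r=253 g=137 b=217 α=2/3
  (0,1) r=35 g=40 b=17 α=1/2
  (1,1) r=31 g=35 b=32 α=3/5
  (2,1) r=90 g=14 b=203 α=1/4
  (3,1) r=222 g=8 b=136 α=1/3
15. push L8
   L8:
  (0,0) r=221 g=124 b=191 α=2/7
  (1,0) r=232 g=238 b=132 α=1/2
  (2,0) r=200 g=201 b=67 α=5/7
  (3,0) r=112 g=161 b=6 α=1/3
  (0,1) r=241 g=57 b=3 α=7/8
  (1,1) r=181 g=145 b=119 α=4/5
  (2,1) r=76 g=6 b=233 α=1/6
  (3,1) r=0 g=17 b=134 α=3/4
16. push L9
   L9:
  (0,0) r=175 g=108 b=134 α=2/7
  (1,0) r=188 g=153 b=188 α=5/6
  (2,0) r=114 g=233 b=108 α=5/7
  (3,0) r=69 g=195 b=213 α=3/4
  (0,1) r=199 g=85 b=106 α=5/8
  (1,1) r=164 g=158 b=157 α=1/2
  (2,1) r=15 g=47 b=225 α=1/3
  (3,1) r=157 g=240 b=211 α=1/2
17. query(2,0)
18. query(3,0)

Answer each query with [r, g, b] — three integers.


at x=2,y=0 over L1,L2:
+L1 (α=1/2) → [23/2, 89, 60]
+L2 (α=2/3) → [307/6, 67, 352/3]
= [51, 67, 117]

(3,0) stack=L1,L2; from [0,0,0]:
+L1 (α=1/2) → [175/2, 239/2, 103]
+L2 (α=7/8) → [2135/16, 967/16, 607/8]
rounded: [133, 60, 76]

at x=2,y=0 over L1,L3,L4:
after L1 α=1/2: [23/2, 89, 60]
after L3 α=7/8: [1899/16, 213/2, 1649/8]
after L4 α=5/7: [8579/56, 79, 3389/28]
rounded: [153, 79, 121]

at x=2,y=0 over L1,L3,L5,L6:
+L1 (α=1/2) → [23/2, 89, 60]
+L3 (α=7/8) → [1899/16, 213/2, 1649/8]
+L5 (α=7/8) → [17691/128, 1109/16, 1929/64]
+L6 (α=2/7) → [147335/896, 11017/112, 33709/448]
rounded: [164, 98, 75]

query (2,0) [L1,L3,L5,L7,L8,L9] — begin 0,0,0
L1 α=1/2: [23/2, 89, 60]
L3 α=7/8: [1899/16, 213/2, 1649/8]
L5 α=7/8: [17691/128, 1109/16, 1929/64]
L7 α=4/5: [122651/640, 3089/16, 3977/320]
L8 α=5/7: [442651/2240, 11129/56, 57577/1120]
L9 α=5/7: [1081051/7840, 43749/196, 359977/3920]
rounded: [138, 223, 92]

at x=3,y=0 over L1,L3,L5,L7,L8,L9:
L1 α=1/2: [175/2, 239/2, 103]
L3 α=1/5: [477/5, 691/5, 547/5]
L5 α=1/2: [627/10, 593/5, 997/10]
L7 α=2/3: [5687/30, 1963/15, 1779/10]
L8 α=1/3: [7367/45, 6341/45, 603/5]
L9 α=3/4: [8341/90, 16333/90, 1899/10]
rounded: [93, 181, 190]


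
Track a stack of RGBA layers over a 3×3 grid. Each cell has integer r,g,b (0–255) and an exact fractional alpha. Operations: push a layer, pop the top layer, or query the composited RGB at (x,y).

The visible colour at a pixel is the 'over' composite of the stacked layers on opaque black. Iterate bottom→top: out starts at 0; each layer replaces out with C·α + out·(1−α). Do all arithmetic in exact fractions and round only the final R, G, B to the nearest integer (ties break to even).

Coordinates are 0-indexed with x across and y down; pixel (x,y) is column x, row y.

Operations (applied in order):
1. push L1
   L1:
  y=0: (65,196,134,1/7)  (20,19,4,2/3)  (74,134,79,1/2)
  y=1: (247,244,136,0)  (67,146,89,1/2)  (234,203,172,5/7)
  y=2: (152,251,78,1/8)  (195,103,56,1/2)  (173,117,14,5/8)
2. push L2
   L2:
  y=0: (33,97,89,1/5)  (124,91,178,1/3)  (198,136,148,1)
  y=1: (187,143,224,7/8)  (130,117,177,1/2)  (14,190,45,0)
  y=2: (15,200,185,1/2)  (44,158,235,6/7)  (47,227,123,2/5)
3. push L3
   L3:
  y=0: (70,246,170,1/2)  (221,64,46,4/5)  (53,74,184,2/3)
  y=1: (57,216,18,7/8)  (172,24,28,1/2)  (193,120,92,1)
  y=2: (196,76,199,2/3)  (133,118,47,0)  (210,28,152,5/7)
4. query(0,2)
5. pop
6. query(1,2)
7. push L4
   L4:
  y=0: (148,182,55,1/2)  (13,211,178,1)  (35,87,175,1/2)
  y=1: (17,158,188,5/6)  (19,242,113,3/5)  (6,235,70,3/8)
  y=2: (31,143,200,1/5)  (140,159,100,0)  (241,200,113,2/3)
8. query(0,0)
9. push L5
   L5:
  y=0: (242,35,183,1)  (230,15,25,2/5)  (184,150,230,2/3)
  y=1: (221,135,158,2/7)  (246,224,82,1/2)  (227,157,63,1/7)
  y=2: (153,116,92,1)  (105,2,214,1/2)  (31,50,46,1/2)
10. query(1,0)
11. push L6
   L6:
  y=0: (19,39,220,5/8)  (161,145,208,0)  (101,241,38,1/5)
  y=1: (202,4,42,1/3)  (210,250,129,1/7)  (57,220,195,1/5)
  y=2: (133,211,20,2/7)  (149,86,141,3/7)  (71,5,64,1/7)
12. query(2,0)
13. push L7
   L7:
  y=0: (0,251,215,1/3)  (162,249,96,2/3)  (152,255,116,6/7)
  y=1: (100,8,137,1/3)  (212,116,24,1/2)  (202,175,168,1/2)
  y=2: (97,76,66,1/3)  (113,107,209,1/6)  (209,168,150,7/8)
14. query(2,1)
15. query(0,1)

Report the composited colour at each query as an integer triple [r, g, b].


at x=0,y=2 over L1,L2,L3:
L1 α=1/8: [19, 251/8, 39/4]
L2 α=1/2: [17, 1851/16, 779/8]
L3 α=2/3: [409/3, 4283/48, 1321/8]
rounded: [136, 89, 165]

(1,2) stack=L1,L2; from [0,0,0]:
+L1 (α=1/2) → [195/2, 103/2, 28]
+L2 (α=6/7) → [723/14, 1999/14, 1438/7]
= [52, 143, 205]

(0,0) stack=L1,L2,L4; from [0,0,0]:
L1 α=1/7: [65/7, 28, 134/7]
L2 α=1/5: [491/35, 209/5, 1159/35]
L4 α=1/2: [5671/70, 1119/10, 1542/35]
→ [81, 112, 44]

at x=1,y=0 over L1,L2,L4,L5:
after L1 α=2/3: [40/3, 38/3, 8/3]
after L2 α=1/3: [452/9, 349/9, 550/9]
after L4 α=1: [13, 211, 178]
after L5 α=2/5: [499/5, 663/5, 584/5]
rounded: [100, 133, 117]

at x=2,y=0 over L1,L2,L4,L5,L6:
+L1 (α=1/2) → [37, 67, 79/2]
+L2 (α=1) → [198, 136, 148]
+L4 (α=1/2) → [233/2, 223/2, 323/2]
+L5 (α=2/3) → [323/2, 823/6, 1243/6]
+L6 (α=1/5) → [747/5, 2369/15, 520/3]
rounded: [149, 158, 173]

at x=2,y=1 over L1,L2,L4,L5,L6,L7:
after L1 α=5/7: [1170/7, 145, 860/7]
after L2 α=0: [1170/7, 145, 860/7]
after L4 α=3/8: [747/7, 715/4, 2885/28]
after L5 α=1/7: [6071/49, 2459/14, 9537/98]
after L6 α=1/5: [27077/245, 6458/35, 28629/245]
after L7 α=1/2: [76567/490, 12583/70, 69789/490]
= [156, 180, 142]

(0,1) stack=L1,L2,L4,L5,L6,L7; from [0,0,0]:
+L1 (α=0) → [0, 0, 0]
+L2 (α=7/8) → [1309/8, 1001/8, 196]
+L4 (α=5/6) → [663/16, 7321/48, 568/3]
+L5 (α=2/7) → [10387/112, 49565/336, 3788/21]
+L6 (α=1/3) → [7233/56, 50237/504, 8458/63]
+L7 (α=1/3) → [10033/84, 52253/756, 25547/189]
= [119, 69, 135]


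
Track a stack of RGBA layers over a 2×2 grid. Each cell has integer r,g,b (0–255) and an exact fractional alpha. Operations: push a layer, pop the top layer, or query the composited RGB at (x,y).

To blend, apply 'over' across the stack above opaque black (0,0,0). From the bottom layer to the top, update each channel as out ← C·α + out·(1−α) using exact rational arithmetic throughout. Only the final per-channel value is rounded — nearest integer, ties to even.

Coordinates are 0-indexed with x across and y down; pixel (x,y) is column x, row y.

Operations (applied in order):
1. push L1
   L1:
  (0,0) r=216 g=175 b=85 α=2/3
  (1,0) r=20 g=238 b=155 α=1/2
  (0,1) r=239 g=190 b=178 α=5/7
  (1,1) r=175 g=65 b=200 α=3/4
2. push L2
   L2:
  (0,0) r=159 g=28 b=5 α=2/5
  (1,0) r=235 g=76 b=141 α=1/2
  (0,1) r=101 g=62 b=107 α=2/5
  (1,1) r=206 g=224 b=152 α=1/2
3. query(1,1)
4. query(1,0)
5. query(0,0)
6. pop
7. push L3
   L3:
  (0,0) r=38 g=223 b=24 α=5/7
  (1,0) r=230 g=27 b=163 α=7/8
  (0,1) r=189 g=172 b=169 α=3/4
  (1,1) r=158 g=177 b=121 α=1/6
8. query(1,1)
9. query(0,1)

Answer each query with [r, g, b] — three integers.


(1,1) stack=L1,L2; from [0,0,0]:
after L1 α=3/4: [525/4, 195/4, 150]
after L2 α=1/2: [1349/8, 1091/8, 151]
→ [169, 136, 151]

(1,0) stack=L1,L2; from [0,0,0]:
L1 α=1/2: [10, 119, 155/2]
L2 α=1/2: [245/2, 195/2, 437/4]
→ [122, 98, 109]

(0,0) stack=L1,L2; from [0,0,0]:
+L1 (α=2/3) → [144, 350/3, 170/3]
+L2 (α=2/5) → [150, 406/5, 36]
rounded: [150, 81, 36]

(1,1) stack=L1,L3; from [0,0,0]:
after L1 α=3/4: [525/4, 195/4, 150]
after L3 α=1/6: [3257/24, 561/8, 871/6]
= [136, 70, 145]

(0,1) stack=L1,L3; from [0,0,0]:
L1 α=5/7: [1195/7, 950/7, 890/7]
L3 α=3/4: [1291/7, 2281/14, 4439/28]
= [184, 163, 159]


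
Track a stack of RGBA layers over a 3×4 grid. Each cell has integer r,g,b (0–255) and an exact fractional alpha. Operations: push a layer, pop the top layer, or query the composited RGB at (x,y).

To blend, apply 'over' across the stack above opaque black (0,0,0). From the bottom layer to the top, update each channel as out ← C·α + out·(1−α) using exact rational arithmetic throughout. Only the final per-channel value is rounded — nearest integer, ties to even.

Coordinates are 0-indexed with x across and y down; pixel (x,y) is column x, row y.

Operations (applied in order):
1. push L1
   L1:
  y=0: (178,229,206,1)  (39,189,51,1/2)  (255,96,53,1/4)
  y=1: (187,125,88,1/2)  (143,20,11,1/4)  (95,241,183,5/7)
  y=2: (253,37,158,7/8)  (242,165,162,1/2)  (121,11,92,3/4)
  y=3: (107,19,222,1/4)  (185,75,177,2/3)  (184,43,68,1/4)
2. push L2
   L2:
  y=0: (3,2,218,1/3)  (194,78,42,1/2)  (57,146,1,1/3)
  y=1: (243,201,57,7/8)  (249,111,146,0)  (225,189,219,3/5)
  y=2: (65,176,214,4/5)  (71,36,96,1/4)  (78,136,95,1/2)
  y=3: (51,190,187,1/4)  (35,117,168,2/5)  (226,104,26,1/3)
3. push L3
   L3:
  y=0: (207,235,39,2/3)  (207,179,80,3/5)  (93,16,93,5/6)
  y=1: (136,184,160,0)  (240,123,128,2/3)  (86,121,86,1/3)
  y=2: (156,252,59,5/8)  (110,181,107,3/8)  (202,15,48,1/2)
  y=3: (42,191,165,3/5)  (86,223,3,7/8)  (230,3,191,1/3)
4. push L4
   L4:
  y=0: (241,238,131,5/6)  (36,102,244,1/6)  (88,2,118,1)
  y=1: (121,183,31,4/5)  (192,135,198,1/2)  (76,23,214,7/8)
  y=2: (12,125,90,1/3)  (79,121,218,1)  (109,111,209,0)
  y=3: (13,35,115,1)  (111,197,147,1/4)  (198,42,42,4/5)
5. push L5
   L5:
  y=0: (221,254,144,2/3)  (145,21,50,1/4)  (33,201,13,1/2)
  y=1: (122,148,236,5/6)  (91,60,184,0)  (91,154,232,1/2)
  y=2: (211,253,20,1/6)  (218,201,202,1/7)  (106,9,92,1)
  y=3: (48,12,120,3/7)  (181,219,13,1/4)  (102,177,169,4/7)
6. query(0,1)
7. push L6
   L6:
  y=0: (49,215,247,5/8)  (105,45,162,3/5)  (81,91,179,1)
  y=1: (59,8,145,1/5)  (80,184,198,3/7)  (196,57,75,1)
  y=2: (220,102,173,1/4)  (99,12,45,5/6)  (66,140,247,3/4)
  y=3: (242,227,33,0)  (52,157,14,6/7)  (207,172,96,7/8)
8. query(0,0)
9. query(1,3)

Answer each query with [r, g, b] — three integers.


query (0,1) [L1,L2,L3,L4,L5] — begin 0,0,0
after L1 α=1/2: [187/2, 125/2, 44]
after L2 α=7/8: [3589/16, 2939/16, 443/8]
after L3 α=0: [3589/16, 2939/16, 443/8]
after L4 α=4/5: [11333/80, 14651/80, 287/8]
after L5 α=5/6: [60133/480, 24617/160, 9727/48]
= [125, 154, 203]

at x=0,y=0 over L1,L2,L3,L4,L5,L6:
L1 α=1: [178, 229, 206]
L2 α=1/3: [359/3, 460/3, 210]
L3 α=2/3: [1601/9, 1870/9, 96]
L4 α=5/6: [6223/27, 6290/27, 751/6]
L5 α=2/3: [18157/81, 20006/81, 2479/18]
L6 α=5/8: [6193/54, 49031/216, 9889/48]
→ [115, 227, 206]

(1,3) stack=L1,L2,L3,L4,L5,L6; from [0,0,0]:
L1 α=2/3: [370/3, 50, 118]
L2 α=2/5: [88, 384/5, 138]
L3 α=7/8: [345/4, 8189/40, 159/8]
L4 α=1/4: [1479/16, 32447/160, 1653/32]
L5 α=1/4: [7333/64, 132381/640, 5375/128]
L6 α=6/7: [27301/448, 735261/4480, 16127/896]
→ [61, 164, 18]


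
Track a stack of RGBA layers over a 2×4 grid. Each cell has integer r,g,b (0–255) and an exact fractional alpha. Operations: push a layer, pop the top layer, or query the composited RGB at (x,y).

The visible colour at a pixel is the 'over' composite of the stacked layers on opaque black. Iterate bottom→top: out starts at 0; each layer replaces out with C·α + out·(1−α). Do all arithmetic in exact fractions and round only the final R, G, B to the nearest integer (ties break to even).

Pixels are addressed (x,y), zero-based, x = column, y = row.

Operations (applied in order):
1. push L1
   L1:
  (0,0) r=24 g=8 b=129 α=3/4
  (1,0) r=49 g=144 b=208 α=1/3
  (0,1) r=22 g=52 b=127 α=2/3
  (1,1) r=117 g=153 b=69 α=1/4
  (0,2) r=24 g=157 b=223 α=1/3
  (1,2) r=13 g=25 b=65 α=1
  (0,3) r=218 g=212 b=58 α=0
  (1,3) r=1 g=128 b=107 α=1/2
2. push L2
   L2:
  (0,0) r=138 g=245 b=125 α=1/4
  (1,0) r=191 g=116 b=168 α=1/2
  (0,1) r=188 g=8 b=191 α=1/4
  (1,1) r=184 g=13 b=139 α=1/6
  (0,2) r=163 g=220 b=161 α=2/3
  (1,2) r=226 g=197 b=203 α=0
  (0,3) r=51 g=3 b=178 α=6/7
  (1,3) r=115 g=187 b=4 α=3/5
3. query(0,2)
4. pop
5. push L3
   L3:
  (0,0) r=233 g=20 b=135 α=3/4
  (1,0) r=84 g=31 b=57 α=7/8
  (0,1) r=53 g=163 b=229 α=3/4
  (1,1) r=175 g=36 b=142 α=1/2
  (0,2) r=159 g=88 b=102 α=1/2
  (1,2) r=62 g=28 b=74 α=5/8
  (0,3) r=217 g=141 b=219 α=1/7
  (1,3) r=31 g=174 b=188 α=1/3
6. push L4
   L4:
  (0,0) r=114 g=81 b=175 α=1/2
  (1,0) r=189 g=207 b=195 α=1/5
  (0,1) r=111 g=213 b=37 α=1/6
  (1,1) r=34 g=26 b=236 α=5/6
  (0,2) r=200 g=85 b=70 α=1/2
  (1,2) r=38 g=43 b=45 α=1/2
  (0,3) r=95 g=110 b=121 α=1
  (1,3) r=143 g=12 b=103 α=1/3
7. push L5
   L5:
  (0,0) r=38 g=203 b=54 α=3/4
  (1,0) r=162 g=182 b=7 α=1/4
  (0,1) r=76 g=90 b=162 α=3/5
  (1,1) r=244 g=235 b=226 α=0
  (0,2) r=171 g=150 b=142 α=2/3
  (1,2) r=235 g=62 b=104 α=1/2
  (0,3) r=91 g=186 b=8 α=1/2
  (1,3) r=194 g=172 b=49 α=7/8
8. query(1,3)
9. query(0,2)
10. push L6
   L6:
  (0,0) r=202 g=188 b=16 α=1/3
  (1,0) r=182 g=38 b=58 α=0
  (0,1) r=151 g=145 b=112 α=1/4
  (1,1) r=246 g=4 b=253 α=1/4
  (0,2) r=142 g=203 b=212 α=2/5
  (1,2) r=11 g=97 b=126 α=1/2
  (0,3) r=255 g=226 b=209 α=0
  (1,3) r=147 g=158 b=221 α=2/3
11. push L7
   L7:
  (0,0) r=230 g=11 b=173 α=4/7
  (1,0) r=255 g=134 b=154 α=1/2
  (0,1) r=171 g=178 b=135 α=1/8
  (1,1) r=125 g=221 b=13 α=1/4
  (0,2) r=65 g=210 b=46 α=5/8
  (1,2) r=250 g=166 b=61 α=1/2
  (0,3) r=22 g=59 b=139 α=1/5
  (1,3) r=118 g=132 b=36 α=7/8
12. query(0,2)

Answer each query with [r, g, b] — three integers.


query (0,2) [L1,L2] — begin 0,0,0
+L1 (α=1/3) → [8, 157/3, 223/3]
+L2 (α=2/3) → [334/3, 1477/9, 1189/9]
= [111, 164, 132]

(1,3) stack=L1,L3,L4,L5; from [0,0,0]:
+L1 (α=1/2) → [1/2, 64, 107/2]
+L3 (α=1/3) → [32/3, 302/3, 295/3]
+L4 (α=1/3) → [493/9, 640/9, 899/9]
+L5 (α=7/8) → [12715/72, 2869/18, 1993/36]
= [177, 159, 55]

at x=0,y=2 over L1,L3,L4,L5:
+L1 (α=1/3) → [8, 157/3, 223/3]
+L3 (α=1/2) → [167/2, 421/6, 529/6]
+L4 (α=1/2) → [567/4, 931/12, 949/12]
+L5 (α=2/3) → [645/4, 4531/36, 4357/36]
= [161, 126, 121]

(0,2) stack=L1,L3,L4,L5,L6,L7; from [0,0,0]:
+L1 (α=1/3) → [8, 157/3, 223/3]
+L3 (α=1/2) → [167/2, 421/6, 529/6]
+L4 (α=1/2) → [567/4, 931/12, 949/12]
+L5 (α=2/3) → [645/4, 4531/36, 4357/36]
+L6 (α=2/5) → [3071/20, 9403/60, 1889/12]
+L7 (α=5/8) → [15713/160, 30403/160, 2809/32]
rounded: [98, 190, 88]
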